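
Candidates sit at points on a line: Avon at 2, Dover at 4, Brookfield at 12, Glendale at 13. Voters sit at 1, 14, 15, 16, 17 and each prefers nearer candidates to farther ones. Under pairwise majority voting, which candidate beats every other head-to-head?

With single-peaked preferences on a line, the Condorcet winner is the candidate closest to the median voter.
The median voter (position 15) is closest to Glendale at 13.
Check: Glendale vs Dover — voters closer to Glendale: 4 of 5.

Glendale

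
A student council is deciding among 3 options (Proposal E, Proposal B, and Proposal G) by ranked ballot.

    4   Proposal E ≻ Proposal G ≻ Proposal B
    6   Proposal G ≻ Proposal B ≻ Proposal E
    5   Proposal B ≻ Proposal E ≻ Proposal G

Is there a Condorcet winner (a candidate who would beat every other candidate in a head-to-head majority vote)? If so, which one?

Head-to-head results (15 voters total):
Proposal E vs Proposal B: Proposal B wins 11–4.
Proposal E vs Proposal G: Proposal E wins 9–6.
Proposal B vs Proposal G: Proposal G wins 10–5.
No candidate beats all others: Proposal E beats Proposal G beats Proposal B beats Proposal E, a majority cycle.

There is no Condorcet winner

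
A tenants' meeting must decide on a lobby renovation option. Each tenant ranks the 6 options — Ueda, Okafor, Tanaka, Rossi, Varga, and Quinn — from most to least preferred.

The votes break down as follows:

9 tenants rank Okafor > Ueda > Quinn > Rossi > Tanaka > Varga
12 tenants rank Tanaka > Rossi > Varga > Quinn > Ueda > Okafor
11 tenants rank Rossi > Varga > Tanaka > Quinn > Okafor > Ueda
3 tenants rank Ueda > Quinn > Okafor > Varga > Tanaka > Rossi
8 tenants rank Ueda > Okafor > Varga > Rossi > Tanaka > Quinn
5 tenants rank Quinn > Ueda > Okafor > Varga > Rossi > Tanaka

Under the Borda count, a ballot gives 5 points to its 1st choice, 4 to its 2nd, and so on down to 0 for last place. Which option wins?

Rossi

Borda scores:
  Ueda: 9·4 + 12·1 + 11·0 + 3·5 + 8·5 + 5·4 = 123
  Okafor: 9·5 + 12·0 + 11·1 + 3·3 + 8·4 + 5·3 = 112
  Tanaka: 9·1 + 12·5 + 11·3 + 3·1 + 8·1 + 5·0 = 113
  Rossi: 9·2 + 12·4 + 11·5 + 3·0 + 8·2 + 5·1 = 142
  Varga: 9·0 + 12·3 + 11·4 + 3·2 + 8·3 + 5·2 = 120
  Quinn: 9·3 + 12·2 + 11·2 + 3·4 + 8·0 + 5·5 = 110
Rossi has the highest total.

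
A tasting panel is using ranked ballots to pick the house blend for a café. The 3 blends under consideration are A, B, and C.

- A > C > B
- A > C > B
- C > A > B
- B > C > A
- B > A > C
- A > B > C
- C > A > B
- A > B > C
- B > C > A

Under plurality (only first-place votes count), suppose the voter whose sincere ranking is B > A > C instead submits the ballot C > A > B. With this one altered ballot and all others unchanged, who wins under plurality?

A

First-place totals with the altered ballot: A 4, B 2, C 3.
The winner is unchanged: still A.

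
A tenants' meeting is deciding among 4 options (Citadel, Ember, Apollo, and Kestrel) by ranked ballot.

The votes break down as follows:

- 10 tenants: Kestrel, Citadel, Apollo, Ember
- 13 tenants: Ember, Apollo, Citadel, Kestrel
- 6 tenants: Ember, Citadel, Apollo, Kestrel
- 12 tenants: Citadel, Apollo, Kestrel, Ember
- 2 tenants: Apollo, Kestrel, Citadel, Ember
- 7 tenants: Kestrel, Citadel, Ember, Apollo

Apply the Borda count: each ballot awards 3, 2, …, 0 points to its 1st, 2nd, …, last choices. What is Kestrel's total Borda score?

67

Borda scores:
  Citadel: 10·2 + 13·1 + 6·2 + 12·3 + 2·1 + 7·2 = 97
  Ember: 10·0 + 13·3 + 6·3 + 12·0 + 2·0 + 7·1 = 64
  Apollo: 10·1 + 13·2 + 6·1 + 12·2 + 2·3 + 7·0 = 72
  Kestrel: 10·3 + 13·0 + 6·0 + 12·1 + 2·2 + 7·3 = 67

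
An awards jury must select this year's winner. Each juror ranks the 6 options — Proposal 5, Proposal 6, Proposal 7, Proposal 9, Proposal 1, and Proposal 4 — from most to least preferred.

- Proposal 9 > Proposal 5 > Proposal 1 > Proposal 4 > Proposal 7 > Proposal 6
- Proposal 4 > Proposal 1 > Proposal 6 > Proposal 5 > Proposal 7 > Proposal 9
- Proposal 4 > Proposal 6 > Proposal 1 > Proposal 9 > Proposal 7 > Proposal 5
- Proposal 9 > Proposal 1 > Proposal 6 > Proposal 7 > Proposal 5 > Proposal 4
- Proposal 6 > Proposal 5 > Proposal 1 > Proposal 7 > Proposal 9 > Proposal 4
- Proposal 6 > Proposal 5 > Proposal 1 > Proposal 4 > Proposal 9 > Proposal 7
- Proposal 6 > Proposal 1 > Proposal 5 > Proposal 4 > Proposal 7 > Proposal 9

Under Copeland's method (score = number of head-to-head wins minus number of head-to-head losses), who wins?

Pairwise results:
  Proposal 5 vs Proposal 6: Proposal 6 wins 6–1.
  Proposal 5 vs Proposal 7: Proposal 5 wins 5–2.
  Proposal 5 vs Proposal 9: Proposal 5 wins 4–3.
  Proposal 5 vs Proposal 1: Proposal 1 wins 4–3.
  Proposal 5 vs Proposal 4: Proposal 5 wins 5–2.
  Proposal 6 vs Proposal 7: Proposal 6 wins 6–1.
  Proposal 6 vs Proposal 9: Proposal 6 wins 5–2.
  Proposal 6 vs Proposal 1: Proposal 6 wins 4–3.
  Proposal 6 vs Proposal 4: Proposal 6 wins 4–3.
  Proposal 7 vs Proposal 9: Proposal 9 wins 4–3.
  Proposal 7 vs Proposal 1: Proposal 1 wins 7–0.
  Proposal 7 vs Proposal 4: Proposal 4 wins 5–2.
  Proposal 9 vs Proposal 1: Proposal 1 wins 5–2.
  Proposal 9 vs Proposal 4: Proposal 4 wins 4–3.
  Proposal 1 vs Proposal 4: Proposal 1 wins 5–2.
Copeland scores (wins − losses):
  Proposal 5: 3 − 2 = 1
  Proposal 6: 5 − 0 = 5
  Proposal 7: 0 − 5 = -5
  Proposal 9: 1 − 4 = -3
  Proposal 1: 4 − 1 = 3
  Proposal 4: 2 − 3 = -1
Proposal 6 has the best Copeland score.

Proposal 6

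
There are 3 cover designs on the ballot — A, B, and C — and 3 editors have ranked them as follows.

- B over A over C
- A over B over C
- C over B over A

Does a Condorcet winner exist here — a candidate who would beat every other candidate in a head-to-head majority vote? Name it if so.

B

Head-to-head results (3 voters total):
A vs B: B wins 2–1.
A vs C: A wins 2–1.
B vs C: B wins 2–1.
B beats each rival — A (2–1), C (2–1) — so B is the Condorcet winner.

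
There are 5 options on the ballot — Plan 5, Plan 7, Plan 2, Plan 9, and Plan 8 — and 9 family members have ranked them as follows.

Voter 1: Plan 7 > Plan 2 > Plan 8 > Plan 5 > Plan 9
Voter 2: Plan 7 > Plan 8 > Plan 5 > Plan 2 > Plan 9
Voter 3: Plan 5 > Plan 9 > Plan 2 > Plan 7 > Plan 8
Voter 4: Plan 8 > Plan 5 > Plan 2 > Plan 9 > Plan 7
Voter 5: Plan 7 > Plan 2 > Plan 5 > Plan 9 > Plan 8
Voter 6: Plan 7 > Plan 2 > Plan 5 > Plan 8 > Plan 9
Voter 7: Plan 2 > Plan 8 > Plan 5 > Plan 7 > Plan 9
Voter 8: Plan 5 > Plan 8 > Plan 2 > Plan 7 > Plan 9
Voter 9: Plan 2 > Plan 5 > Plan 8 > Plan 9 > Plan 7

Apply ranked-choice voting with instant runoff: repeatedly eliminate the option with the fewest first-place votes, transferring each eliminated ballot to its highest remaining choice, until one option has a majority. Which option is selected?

Plan 5

Round 1: Plan 7 4, Plan 5 2, Plan 2 2, Plan 8 1, Plan 9 0. Plan 9 has the fewest and is eliminated.
Round 2: Plan 7 4, Plan 5 2, Plan 2 2, Plan 8 1. Plan 8 has the fewest and is eliminated.
Round 3: Plan 7 4, Plan 5 3, Plan 2 2. Plan 2 has the fewest and is eliminated.
Round 4: Plan 5 5, Plan 7 4. Plan 5 has a majority.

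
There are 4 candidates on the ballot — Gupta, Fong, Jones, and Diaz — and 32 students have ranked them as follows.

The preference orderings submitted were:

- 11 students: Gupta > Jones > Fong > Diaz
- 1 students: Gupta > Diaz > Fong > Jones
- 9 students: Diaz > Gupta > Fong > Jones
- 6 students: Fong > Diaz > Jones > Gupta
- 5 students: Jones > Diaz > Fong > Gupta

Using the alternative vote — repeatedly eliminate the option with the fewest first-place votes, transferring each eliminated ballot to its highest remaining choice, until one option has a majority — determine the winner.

Diaz

Round 1: Gupta 12, Diaz 9, Fong 6, Jones 5. Jones has the fewest and is eliminated.
Round 2: Diaz 14, Gupta 12, Fong 6. Fong has the fewest and is eliminated.
Round 3: Diaz 20, Gupta 12. Diaz has a majority.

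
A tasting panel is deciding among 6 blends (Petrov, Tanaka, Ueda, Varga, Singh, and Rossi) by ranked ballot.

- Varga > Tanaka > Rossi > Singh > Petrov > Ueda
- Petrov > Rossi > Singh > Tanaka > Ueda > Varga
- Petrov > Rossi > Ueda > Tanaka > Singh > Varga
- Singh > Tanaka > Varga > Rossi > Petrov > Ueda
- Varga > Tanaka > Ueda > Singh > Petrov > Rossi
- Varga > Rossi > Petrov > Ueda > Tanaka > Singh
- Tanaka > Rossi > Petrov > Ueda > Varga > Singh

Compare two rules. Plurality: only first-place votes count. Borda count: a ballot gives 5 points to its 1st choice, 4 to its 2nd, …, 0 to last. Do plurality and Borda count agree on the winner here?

Plurality first-place counts: Petrov 2, Tanaka 1, Ueda 0, Varga 3, Singh 1, Rossi 0 → Varga.
Borda totals: Petrov 19, Tanaka 22, Ueda 11, Varga 19, Singh 13, Rossi 21 → Tanaka.
The two rules disagree: plurality picks Varga, Borda picks Tanaka.

No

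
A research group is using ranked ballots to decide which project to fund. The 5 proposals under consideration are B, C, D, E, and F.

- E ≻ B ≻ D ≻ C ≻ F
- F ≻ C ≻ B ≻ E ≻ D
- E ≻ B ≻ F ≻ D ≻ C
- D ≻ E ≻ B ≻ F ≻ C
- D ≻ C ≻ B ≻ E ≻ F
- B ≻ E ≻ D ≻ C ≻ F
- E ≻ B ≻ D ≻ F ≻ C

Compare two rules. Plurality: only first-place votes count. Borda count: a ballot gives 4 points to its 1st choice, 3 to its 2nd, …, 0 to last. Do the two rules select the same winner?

Yes

Plurality first-place counts: B 1, C 0, D 2, E 3, F 1 → E.
Borda totals: B 19, C 8, D 15, E 20, F 8 → E.
The two rules agree on E.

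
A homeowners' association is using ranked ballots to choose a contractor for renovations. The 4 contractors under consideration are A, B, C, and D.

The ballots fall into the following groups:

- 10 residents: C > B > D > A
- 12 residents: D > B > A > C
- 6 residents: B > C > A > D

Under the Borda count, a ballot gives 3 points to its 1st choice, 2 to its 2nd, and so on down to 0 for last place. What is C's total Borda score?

42

Borda scores:
  A: 10·0 + 12·1 + 6·1 = 18
  B: 10·2 + 12·2 + 6·3 = 62
  C: 10·3 + 12·0 + 6·2 = 42
  D: 10·1 + 12·3 + 6·0 = 46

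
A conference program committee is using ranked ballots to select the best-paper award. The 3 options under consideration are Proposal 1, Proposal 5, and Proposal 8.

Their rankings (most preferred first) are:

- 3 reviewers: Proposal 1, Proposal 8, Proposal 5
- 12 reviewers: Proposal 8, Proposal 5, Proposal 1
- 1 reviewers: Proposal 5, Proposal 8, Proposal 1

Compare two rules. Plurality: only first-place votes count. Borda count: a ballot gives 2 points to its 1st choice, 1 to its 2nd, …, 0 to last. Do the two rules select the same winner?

Plurality first-place counts: Proposal 1 3, Proposal 5 1, Proposal 8 12 → Proposal 8.
Borda totals: Proposal 1 6, Proposal 5 14, Proposal 8 28 → Proposal 8.
The two rules agree on Proposal 8.

Yes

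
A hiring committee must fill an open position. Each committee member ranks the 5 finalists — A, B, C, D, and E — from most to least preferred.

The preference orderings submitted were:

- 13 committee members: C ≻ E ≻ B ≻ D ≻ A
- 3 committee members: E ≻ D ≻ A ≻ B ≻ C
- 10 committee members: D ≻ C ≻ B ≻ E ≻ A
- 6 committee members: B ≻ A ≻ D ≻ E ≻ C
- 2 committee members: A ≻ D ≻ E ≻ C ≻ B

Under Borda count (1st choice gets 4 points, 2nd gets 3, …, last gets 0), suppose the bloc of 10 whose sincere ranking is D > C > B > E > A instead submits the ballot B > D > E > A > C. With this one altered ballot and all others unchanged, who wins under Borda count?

B

Borda totals with the altered ballot: A 42, B 93, C 54, D 70, E 81.
The switch changes the winner from C to B.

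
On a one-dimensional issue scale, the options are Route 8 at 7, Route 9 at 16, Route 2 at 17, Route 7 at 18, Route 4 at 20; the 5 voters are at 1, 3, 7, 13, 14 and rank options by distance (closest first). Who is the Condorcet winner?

Route 8

With single-peaked preferences on a line, the Condorcet winner is the candidate closest to the median voter.
The median voter (position 7) is closest to Route 8 at 7.
Check: Route 8 vs Route 7 — voters closer to Route 8: 3 of 5.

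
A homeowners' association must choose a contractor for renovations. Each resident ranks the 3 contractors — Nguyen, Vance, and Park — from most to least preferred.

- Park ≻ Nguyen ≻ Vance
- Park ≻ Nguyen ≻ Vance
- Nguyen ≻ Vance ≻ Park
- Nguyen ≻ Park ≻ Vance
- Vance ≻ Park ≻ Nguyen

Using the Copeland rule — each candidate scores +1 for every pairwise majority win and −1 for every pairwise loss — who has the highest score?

Park

Pairwise results:
  Nguyen vs Vance: Nguyen wins 4–1.
  Nguyen vs Park: Park wins 3–2.
  Vance vs Park: Park wins 3–2.
Copeland scores (wins − losses):
  Nguyen: 1 − 1 = 0
  Vance: 0 − 2 = -2
  Park: 2 − 0 = 2
Park has the best Copeland score.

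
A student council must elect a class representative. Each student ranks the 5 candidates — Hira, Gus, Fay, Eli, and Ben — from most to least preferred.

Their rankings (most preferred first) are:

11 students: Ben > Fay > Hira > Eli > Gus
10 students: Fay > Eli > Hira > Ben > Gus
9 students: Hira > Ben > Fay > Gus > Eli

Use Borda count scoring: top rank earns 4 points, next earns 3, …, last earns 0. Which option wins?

Borda scores:
  Hira: 11·2 + 10·2 + 9·4 = 78
  Gus: 11·0 + 10·0 + 9·1 = 9
  Fay: 11·3 + 10·4 + 9·2 = 91
  Eli: 11·1 + 10·3 + 9·0 = 41
  Ben: 11·4 + 10·1 + 9·3 = 81
Fay has the highest total.

Fay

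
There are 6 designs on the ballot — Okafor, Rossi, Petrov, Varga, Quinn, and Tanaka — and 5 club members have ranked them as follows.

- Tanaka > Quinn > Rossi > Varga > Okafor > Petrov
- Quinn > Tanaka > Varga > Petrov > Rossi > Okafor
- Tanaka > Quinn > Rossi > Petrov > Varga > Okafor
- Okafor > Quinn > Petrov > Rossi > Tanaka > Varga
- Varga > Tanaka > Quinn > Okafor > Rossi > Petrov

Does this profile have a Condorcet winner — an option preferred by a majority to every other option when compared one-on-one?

Head-to-head results (5 voters total):
Okafor vs Rossi: Rossi wins 3–2.
Okafor vs Petrov: Okafor wins 3–2.
Okafor vs Varga: Varga wins 4–1.
Okafor vs Quinn: Quinn wins 4–1.
Okafor vs Tanaka: Tanaka wins 4–1.
Rossi vs Petrov: Rossi wins 3–2.
Rossi vs Varga: Rossi wins 3–2.
Rossi vs Quinn: Quinn wins 5–0.
Rossi vs Tanaka: Tanaka wins 4–1.
Petrov vs Varga: Varga wins 3–2.
Petrov vs Quinn: Quinn wins 5–0.
Petrov vs Tanaka: Tanaka wins 4–1.
Varga vs Quinn: Quinn wins 4–1.
Varga vs Tanaka: Tanaka wins 4–1.
Quinn vs Tanaka: Tanaka wins 3–2.
Tanaka beats each rival — Okafor (4–1), Rossi (4–1), Petrov (4–1), Varga (4–1), Quinn (3–2) — so Tanaka is the Condorcet winner.

Yes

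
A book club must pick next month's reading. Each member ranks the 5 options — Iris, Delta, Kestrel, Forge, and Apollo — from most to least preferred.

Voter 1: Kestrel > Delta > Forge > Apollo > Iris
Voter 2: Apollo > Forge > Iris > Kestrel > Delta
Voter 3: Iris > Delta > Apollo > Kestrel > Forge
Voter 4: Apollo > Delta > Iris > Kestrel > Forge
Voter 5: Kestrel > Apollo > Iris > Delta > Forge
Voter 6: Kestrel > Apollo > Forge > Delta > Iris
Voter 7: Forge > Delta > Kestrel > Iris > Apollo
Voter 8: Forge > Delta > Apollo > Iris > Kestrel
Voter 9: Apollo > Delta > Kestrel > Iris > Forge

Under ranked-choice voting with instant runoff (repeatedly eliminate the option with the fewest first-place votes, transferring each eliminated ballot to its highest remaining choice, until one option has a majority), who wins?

Round 1: Kestrel 3, Apollo 3, Forge 2, Iris 1, Delta 0. Delta has the fewest and is eliminated.
Round 2: Kestrel 3, Apollo 3, Forge 2, Iris 1. Iris has the fewest and is eliminated.
Round 3: Apollo 4, Kestrel 3, Forge 2. Forge has the fewest and is eliminated.
Round 4: Apollo 5, Kestrel 4. Apollo has a majority.

Apollo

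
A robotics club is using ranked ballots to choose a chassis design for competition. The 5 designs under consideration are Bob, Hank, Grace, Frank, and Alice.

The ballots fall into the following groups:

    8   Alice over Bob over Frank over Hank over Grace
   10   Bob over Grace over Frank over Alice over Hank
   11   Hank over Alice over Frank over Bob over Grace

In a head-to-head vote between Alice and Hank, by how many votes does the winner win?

Ballots ranking Alice above Hank: 8+10 = 18.
Ballots ranking Hank above Alice: 11.
Alice wins 18–11, a margin of 7.

7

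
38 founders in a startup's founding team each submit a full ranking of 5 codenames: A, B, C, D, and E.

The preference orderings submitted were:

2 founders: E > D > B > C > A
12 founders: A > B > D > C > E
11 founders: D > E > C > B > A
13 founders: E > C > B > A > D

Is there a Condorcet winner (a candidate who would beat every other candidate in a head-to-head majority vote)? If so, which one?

Head-to-head results (38 voters total):
A vs B: B wins 26–12.
A vs C: C wins 26–12.
A vs D: A wins 25–13.
A vs E: E wins 26–12.
B vs C: C wins 24–14.
B vs D: B wins 25–13.
B vs E: E wins 26–12.
C vs D: D wins 25–13.
C vs E: E wins 26–12.
D vs E: D wins 23–15.
No candidate beats all others: A beats D beats C beats A, a majority cycle.

None — there is no Condorcet winner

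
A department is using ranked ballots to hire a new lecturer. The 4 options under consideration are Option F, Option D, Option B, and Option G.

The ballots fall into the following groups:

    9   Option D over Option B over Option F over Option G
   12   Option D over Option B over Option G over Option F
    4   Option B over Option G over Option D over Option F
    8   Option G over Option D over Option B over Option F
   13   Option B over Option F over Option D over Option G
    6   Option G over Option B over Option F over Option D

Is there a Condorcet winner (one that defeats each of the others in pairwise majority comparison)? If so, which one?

Option D

Head-to-head results (52 voters total):
Option F vs Option D: Option D wins 33–19.
Option F vs Option B: Option B wins 52–0.
Option F vs Option G: Option G wins 30–22.
Option D vs Option B: Option D wins 29–23.
Option D vs Option G: Option D wins 34–18.
Option B vs Option G: Option B wins 38–14.
Option D beats each rival — Option F (33–19), Option B (29–23), Option G (34–18) — so Option D is the Condorcet winner.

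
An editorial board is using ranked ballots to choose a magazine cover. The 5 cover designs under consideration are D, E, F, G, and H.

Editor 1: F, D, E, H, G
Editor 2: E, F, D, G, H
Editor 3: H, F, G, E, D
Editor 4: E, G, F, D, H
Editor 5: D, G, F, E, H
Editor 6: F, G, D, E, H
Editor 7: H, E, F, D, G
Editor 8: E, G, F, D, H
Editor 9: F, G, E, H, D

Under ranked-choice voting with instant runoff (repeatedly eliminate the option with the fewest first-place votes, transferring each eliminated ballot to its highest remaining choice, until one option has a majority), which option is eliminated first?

G

Round 1: E 3, F 3, H 2, D 1, G 0. G has the fewest and is eliminated.
Round 2: E 3, F 3, H 2, D 1. D has the fewest and is eliminated.
Round 3: F 4, E 3, H 2. H has the fewest and is eliminated.
Round 4: F 5, E 4. F has a majority.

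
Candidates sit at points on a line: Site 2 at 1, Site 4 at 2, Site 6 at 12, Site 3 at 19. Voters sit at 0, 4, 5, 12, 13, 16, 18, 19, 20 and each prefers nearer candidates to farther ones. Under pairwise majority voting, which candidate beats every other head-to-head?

Site 6

With single-peaked preferences on a line, the Condorcet winner is the candidate closest to the median voter.
The median voter (position 13) is closest to Site 6 at 12.
Check: Site 6 vs Site 3 — voters closer to Site 6: 5 of 9.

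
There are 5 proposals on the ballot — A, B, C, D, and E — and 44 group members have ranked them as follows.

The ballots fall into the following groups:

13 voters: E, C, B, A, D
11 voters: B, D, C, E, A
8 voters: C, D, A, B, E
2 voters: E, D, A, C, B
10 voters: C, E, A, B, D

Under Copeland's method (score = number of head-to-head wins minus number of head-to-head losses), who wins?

C

Pairwise results:
  A vs B: B wins 24–20.
  A vs C: C wins 42–2.
  A vs D: A wins 23–21.
  A vs E: E wins 36–8.
  B vs C: C wins 33–11.
  B vs D: B wins 34–10.
  B vs E: E wins 25–19.
  C vs D: C wins 31–13.
  C vs E: C wins 29–15.
  D vs E: E wins 25–19.
Copeland scores (wins − losses):
  A: 1 − 3 = -2
  B: 2 − 2 = 0
  C: 4 − 0 = 4
  D: 0 − 4 = -4
  E: 3 − 1 = 2
C has the best Copeland score.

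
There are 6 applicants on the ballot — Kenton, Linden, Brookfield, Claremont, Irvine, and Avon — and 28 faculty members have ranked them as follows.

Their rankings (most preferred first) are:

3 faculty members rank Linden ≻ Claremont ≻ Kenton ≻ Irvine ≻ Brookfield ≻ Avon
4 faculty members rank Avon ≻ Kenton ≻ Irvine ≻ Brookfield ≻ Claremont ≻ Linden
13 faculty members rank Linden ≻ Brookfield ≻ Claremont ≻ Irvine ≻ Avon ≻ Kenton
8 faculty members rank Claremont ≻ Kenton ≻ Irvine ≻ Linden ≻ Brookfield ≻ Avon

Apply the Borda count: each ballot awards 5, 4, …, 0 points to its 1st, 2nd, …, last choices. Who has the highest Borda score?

Borda scores:
  Kenton: 3·3 + 4·4 + 13·0 + 8·4 = 57
  Linden: 3·5 + 4·0 + 13·5 + 8·2 = 96
  Brookfield: 3·1 + 4·2 + 13·4 + 8·1 = 71
  Claremont: 3·4 + 4·1 + 13·3 + 8·5 = 95
  Irvine: 3·2 + 4·3 + 13·2 + 8·3 = 68
  Avon: 3·0 + 4·5 + 13·1 + 8·0 = 33
Linden has the highest total.

Linden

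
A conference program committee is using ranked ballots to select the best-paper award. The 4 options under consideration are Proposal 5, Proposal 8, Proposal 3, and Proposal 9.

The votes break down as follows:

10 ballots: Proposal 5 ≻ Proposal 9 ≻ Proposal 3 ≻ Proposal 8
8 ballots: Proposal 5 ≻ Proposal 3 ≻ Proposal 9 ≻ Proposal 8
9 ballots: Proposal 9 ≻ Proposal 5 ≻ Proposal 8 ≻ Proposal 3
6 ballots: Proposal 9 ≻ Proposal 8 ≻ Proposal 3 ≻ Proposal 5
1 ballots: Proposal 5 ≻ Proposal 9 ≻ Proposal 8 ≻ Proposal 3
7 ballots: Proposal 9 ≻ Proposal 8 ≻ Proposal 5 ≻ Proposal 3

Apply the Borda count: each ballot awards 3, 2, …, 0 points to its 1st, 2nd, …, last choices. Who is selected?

Proposal 9

Borda scores:
  Proposal 5: 10·3 + 8·3 + 9·2 + 6·0 + 3 + 7·1 = 82
  Proposal 8: 10·0 + 8·0 + 9·1 + 6·2 + 1 + 7·2 = 36
  Proposal 3: 10·1 + 8·2 + 9·0 + 6·1 + 0 + 7·0 = 32
  Proposal 9: 10·2 + 8·1 + 9·3 + 6·3 + 2 + 7·3 = 96
Proposal 9 has the highest total.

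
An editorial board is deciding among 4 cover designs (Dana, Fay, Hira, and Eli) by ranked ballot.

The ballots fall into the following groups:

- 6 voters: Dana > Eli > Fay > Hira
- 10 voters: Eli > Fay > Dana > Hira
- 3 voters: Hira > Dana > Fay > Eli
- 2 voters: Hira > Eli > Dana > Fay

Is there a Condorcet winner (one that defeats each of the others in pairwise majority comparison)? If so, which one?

Eli

Head-to-head results (21 voters total):
Dana vs Fay: Dana wins 11–10.
Dana vs Hira: Dana wins 16–5.
Dana vs Eli: Eli wins 12–9.
Fay vs Hira: Fay wins 16–5.
Fay vs Eli: Eli wins 18–3.
Hira vs Eli: Eli wins 16–5.
Eli beats each rival — Dana (12–9), Fay (18–3), Hira (16–5) — so Eli is the Condorcet winner.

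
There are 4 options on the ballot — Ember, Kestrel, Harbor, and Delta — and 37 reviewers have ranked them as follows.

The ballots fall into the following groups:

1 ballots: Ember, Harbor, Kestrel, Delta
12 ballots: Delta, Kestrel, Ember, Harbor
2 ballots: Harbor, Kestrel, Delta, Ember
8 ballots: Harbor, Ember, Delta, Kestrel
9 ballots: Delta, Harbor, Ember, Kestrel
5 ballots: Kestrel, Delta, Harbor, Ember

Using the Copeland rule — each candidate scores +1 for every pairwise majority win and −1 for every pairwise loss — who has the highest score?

Pairwise results:
  Ember vs Kestrel: Kestrel wins 19–18.
  Ember vs Harbor: Harbor wins 24–13.
  Ember vs Delta: Delta wins 28–9.
  Kestrel vs Harbor: Harbor wins 20–17.
  Kestrel vs Delta: Delta wins 29–8.
  Harbor vs Delta: Delta wins 26–11.
Copeland scores (wins − losses):
  Ember: 0 − 3 = -3
  Kestrel: 1 − 2 = -1
  Harbor: 2 − 1 = 1
  Delta: 3 − 0 = 3
Delta has the best Copeland score.

Delta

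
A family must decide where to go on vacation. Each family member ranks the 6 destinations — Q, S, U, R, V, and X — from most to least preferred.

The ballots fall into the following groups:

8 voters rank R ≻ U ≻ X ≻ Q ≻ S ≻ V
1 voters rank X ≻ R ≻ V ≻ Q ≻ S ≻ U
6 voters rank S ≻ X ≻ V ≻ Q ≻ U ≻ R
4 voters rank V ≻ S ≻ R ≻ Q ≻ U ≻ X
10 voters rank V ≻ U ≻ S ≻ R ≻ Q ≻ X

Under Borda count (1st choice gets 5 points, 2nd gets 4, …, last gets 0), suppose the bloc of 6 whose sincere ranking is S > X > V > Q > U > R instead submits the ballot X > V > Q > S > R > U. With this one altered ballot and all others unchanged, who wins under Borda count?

Borda totals with the altered ballot: Q 54, S 67, U 76, R 82, V 97, X 59.
The winner is unchanged: still V.

V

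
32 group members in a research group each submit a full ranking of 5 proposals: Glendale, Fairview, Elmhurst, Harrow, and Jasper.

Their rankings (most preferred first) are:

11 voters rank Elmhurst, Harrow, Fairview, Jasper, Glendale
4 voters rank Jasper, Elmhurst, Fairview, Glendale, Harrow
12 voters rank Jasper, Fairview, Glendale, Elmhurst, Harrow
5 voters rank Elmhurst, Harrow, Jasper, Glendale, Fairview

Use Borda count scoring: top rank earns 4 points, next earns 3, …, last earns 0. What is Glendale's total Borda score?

Borda scores:
  Glendale: 11·0 + 4·1 + 12·2 + 5·1 = 33
  Fairview: 11·2 + 4·2 + 12·3 + 5·0 = 66
  Elmhurst: 11·4 + 4·3 + 12·1 + 5·4 = 88
  Harrow: 11·3 + 4·0 + 12·0 + 5·3 = 48
  Jasper: 11·1 + 4·4 + 12·4 + 5·2 = 85

33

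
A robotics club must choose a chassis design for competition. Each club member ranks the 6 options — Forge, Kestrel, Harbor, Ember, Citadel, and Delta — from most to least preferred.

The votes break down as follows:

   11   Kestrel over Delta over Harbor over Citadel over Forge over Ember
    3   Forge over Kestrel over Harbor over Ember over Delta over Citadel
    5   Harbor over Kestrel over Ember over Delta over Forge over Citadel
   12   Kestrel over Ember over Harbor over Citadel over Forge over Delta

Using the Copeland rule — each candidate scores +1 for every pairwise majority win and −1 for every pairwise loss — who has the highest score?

Pairwise results:
  Forge vs Kestrel: Kestrel wins 28–3.
  Forge vs Harbor: Harbor wins 28–3.
  Forge vs Ember: Ember wins 17–14.
  Forge vs Citadel: Citadel wins 23–8.
  Forge vs Delta: Delta wins 16–15.
  Kestrel vs Harbor: Kestrel wins 26–5.
  Kestrel vs Ember: Kestrel wins 31–0.
  Kestrel vs Citadel: Kestrel wins 31–0.
  Kestrel vs Delta: Kestrel wins 31–0.
  Harbor vs Ember: Harbor wins 19–12.
  Harbor vs Citadel: Harbor wins 31–0.
  Harbor vs Delta: Harbor wins 20–11.
  Ember vs Citadel: Ember wins 20–11.
  Ember vs Delta: Ember wins 20–11.
  Citadel vs Delta: Delta wins 19–12.
Copeland scores (wins − losses):
  Forge: 0 − 5 = -5
  Kestrel: 5 − 0 = 5
  Harbor: 4 − 1 = 3
  Ember: 3 − 2 = 1
  Citadel: 1 − 4 = -3
  Delta: 2 − 3 = -1
Kestrel has the best Copeland score.

Kestrel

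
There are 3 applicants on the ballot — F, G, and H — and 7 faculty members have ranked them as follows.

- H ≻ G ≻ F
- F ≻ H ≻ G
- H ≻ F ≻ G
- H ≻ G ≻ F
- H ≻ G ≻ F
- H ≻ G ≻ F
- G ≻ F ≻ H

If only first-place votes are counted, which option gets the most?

First-place vote totals:
  F: 1
  G: 1
  H: 5
H has the most first-place votes.

H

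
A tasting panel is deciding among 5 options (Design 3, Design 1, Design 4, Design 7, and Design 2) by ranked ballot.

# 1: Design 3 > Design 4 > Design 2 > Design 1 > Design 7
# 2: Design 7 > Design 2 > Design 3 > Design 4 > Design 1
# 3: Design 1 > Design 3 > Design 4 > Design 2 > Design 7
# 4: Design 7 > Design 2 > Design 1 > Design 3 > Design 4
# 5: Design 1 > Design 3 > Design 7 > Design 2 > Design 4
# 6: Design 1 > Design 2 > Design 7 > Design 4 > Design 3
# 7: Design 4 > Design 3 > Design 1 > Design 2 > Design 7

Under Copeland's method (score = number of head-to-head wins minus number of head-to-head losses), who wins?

Pairwise results:
  Design 3 vs Design 1: Design 1 wins 4–3.
  Design 3 vs Design 4: Design 3 wins 5–2.
  Design 3 vs Design 7: Design 3 wins 4–3.
  Design 3 vs Design 2: Design 3 wins 4–3.
  Design 1 vs Design 4: Design 1 wins 4–3.
  Design 1 vs Design 7: Design 1 wins 5–2.
  Design 1 vs Design 2: Design 1 wins 4–3.
  Design 4 vs Design 7: Design 7 wins 4–3.
  Design 4 vs Design 2: Design 2 wins 4–3.
  Design 7 vs Design 2: Design 2 wins 4–3.
Copeland scores (wins − losses):
  Design 3: 3 − 1 = 2
  Design 1: 4 − 0 = 4
  Design 4: 0 − 4 = -4
  Design 7: 1 − 3 = -2
  Design 2: 2 − 2 = 0
Design 1 has the best Copeland score.

Design 1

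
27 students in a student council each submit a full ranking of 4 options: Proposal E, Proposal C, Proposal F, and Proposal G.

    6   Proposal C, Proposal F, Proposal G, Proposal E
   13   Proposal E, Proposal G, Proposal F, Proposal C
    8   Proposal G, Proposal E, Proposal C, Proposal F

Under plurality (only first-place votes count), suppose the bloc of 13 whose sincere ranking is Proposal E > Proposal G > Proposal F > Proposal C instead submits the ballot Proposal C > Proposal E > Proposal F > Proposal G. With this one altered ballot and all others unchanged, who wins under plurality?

First-place totals with the altered ballot: Proposal E 0, Proposal C 19, Proposal F 0, Proposal G 8.
The switch changes the winner from Proposal E to Proposal C.

Proposal C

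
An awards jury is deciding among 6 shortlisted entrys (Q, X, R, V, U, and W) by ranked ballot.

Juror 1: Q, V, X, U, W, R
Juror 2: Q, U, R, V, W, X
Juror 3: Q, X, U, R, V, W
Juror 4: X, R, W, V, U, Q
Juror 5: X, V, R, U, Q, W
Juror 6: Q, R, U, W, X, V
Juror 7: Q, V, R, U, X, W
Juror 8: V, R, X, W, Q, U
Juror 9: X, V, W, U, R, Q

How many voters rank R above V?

Ballots ranking R above V: 4.
Ballots ranking V above R: 5.
So 4 of 9 voters prefer R to V.

4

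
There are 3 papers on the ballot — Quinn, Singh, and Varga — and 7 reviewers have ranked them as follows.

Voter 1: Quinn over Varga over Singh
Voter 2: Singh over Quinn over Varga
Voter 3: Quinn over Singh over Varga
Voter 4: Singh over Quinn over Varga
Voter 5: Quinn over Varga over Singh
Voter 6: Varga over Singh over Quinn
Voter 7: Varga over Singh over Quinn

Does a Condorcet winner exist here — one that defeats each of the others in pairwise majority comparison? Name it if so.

There is no Condorcet winner

Head-to-head results (7 voters total):
Quinn vs Singh: Singh wins 4–3.
Quinn vs Varga: Quinn wins 5–2.
Singh vs Varga: Varga wins 4–3.
No candidate beats all others: Quinn beats Varga beats Singh beats Quinn, a majority cycle.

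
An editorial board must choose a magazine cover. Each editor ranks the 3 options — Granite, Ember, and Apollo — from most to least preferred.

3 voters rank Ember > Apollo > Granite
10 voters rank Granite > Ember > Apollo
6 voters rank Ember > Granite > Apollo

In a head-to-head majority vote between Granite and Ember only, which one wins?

Granite

Ballots ranking Granite above Ember: 10.
Ballots ranking Ember above Granite: 3+6 = 9.
Granite wins the head-to-head, 10–9.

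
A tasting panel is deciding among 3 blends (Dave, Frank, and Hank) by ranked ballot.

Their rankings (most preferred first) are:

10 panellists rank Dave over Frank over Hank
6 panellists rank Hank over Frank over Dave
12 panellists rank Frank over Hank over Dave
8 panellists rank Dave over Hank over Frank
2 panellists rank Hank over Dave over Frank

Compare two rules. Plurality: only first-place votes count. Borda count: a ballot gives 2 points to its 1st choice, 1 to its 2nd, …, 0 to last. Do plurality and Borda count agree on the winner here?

Plurality first-place counts: Dave 18, Frank 12, Hank 8 → Dave.
Borda totals: Dave 38, Frank 40, Hank 36 → Frank.
The two rules disagree: plurality picks Dave, Borda picks Frank.

No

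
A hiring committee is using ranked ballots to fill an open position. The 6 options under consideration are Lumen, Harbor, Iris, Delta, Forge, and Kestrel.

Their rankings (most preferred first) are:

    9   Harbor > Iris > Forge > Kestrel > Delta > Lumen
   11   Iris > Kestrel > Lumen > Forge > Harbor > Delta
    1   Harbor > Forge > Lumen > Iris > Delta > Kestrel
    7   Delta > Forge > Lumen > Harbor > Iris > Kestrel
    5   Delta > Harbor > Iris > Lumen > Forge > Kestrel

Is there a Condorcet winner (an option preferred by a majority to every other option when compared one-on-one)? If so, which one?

There is no Condorcet winner

Head-to-head results (33 voters total):
Lumen vs Harbor: Lumen wins 18–15.
Lumen vs Iris: Iris wins 25–8.
Lumen vs Delta: Delta wins 21–12.
Lumen vs Forge: Forge wins 17–16.
Lumen vs Kestrel: Kestrel wins 20–13.
Harbor vs Iris: Harbor wins 22–11.
Harbor vs Delta: Harbor wins 21–12.
Harbor vs Forge: Forge wins 18–15.
Harbor vs Kestrel: Harbor wins 22–11.
Iris vs Delta: Iris wins 21–12.
Iris vs Forge: Iris wins 25–8.
Iris vs Kestrel: Iris wins 33–0.
Delta vs Forge: Forge wins 21–12.
Delta vs Kestrel: Kestrel wins 20–13.
Forge vs Kestrel: Forge wins 22–11.
No candidate beats all others: Lumen beats Harbor beats Iris beats Lumen, a majority cycle.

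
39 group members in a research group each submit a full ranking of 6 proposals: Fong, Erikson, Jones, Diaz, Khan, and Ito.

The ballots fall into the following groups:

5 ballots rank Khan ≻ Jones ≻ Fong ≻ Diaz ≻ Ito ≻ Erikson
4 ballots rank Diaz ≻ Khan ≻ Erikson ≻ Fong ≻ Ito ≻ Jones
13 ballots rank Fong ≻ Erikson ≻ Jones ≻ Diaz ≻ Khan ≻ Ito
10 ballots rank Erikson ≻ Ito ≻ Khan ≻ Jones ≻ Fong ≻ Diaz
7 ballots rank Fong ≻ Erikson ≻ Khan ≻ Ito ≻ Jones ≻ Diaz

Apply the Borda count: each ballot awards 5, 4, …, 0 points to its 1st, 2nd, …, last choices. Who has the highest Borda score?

Borda scores:
  Fong: 5·3 + 4·2 + 13·5 + 10·1 + 7·5 = 133
  Erikson: 5·0 + 4·3 + 13·4 + 10·5 + 7·4 = 142
  Jones: 5·4 + 4·0 + 13·3 + 10·2 + 7·1 = 86
  Diaz: 5·2 + 4·5 + 13·2 + 10·0 + 7·0 = 56
  Khan: 5·5 + 4·4 + 13·1 + 10·3 + 7·3 = 105
  Ito: 5·1 + 4·1 + 13·0 + 10·4 + 7·2 = 63
Erikson has the highest total.

Erikson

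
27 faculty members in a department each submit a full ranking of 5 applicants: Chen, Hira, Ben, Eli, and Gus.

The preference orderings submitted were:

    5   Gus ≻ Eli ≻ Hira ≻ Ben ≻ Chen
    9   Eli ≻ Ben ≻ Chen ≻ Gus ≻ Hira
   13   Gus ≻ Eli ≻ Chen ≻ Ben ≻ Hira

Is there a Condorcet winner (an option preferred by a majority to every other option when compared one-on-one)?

Head-to-head results (27 voters total):
Chen vs Hira: Chen wins 22–5.
Chen vs Ben: Ben wins 14–13.
Chen vs Eli: Eli wins 27–0.
Chen vs Gus: Gus wins 18–9.
Hira vs Ben: Ben wins 22–5.
Hira vs Eli: Eli wins 27–0.
Hira vs Gus: Gus wins 27–0.
Ben vs Eli: Eli wins 27–0.
Ben vs Gus: Gus wins 18–9.
Eli vs Gus: Gus wins 18–9.
Gus beats each rival — Chen (18–9), Hira (27–0), Ben (18–9), Eli (18–9) — so Gus is the Condorcet winner.

Yes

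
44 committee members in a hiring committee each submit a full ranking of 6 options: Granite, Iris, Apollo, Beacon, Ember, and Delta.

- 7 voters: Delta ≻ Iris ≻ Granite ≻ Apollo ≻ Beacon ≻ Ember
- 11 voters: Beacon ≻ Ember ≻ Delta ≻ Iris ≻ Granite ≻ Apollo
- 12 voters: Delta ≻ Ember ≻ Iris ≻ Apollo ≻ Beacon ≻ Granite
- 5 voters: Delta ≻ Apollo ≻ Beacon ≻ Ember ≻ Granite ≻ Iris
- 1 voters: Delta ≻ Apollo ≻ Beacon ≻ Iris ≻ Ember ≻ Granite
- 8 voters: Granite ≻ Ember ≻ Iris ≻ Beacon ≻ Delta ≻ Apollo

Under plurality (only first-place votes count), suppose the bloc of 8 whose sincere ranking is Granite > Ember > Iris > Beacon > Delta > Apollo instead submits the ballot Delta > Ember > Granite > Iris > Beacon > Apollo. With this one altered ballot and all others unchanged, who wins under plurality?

First-place totals with the altered ballot: Granite 0, Iris 0, Apollo 0, Beacon 11, Ember 0, Delta 33.
The winner is unchanged: still Delta.

Delta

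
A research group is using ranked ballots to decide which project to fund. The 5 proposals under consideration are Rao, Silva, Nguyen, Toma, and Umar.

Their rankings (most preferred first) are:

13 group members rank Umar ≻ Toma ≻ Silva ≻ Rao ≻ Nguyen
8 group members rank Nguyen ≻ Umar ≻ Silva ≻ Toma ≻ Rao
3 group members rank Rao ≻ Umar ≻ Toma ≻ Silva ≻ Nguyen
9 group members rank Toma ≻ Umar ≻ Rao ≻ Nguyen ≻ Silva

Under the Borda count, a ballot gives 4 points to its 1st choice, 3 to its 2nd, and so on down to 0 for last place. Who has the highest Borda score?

Umar

Borda scores:
  Rao: 13·1 + 8·0 + 3·4 + 9·2 = 43
  Silva: 13·2 + 8·2 + 3·1 + 9·0 = 45
  Nguyen: 13·0 + 8·4 + 3·0 + 9·1 = 41
  Toma: 13·3 + 8·1 + 3·2 + 9·4 = 89
  Umar: 13·4 + 8·3 + 3·3 + 9·3 = 112
Umar has the highest total.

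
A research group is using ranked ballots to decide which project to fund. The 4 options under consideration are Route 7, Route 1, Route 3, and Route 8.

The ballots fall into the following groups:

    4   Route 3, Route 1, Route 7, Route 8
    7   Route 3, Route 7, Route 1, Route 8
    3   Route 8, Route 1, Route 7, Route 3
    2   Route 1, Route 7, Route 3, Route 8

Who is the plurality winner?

First-place vote totals:
  Route 7: 0
  Route 1: 2
  Route 3: 11
  Route 8: 3
Route 3 has the most first-place votes.

Route 3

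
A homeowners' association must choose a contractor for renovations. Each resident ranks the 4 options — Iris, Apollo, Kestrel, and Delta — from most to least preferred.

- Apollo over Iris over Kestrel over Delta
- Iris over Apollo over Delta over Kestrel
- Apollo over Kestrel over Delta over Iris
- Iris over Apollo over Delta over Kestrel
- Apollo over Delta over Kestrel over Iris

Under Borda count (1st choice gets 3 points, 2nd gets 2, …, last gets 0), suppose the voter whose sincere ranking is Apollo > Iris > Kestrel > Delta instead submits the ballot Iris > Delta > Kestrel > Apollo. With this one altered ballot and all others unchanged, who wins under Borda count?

Borda totals with the altered ballot: Iris 9, Apollo 10, Kestrel 4, Delta 7.
The winner is unchanged: still Apollo.

Apollo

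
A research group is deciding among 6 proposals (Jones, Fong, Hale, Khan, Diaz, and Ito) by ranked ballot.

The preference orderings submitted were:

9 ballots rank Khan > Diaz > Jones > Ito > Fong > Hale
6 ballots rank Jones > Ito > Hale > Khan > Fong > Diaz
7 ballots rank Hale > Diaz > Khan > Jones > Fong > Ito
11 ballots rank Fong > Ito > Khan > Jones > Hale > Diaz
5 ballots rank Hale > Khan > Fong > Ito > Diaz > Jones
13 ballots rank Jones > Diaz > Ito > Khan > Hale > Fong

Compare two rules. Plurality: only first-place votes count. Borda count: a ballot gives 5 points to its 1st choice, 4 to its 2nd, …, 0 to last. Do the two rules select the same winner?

Yes

Plurality first-place counts: Jones 19, Fong 11, Hale 12, Khan 9, Diaz 0, Ito 0 → Jones.
Borda totals: Jones 158, Fong 92, Hale 102, Khan 157, Diaz 121, Ito 135 → Jones.
The two rules agree on Jones.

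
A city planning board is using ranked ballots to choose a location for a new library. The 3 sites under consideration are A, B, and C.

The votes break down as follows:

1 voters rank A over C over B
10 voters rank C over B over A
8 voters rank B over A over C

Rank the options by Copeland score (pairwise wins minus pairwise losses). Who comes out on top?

C

Pairwise results:
  A vs B: B wins 18–1.
  A vs C: C wins 10–9.
  B vs C: C wins 11–8.
Copeland scores (wins − losses):
  A: 0 − 2 = -2
  B: 1 − 1 = 0
  C: 2 − 0 = 2
C has the best Copeland score.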